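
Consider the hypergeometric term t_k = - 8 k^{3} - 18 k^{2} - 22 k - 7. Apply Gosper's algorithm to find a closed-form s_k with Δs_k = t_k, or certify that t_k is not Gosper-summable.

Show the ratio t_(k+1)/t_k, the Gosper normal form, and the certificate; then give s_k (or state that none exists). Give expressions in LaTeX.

s_k = k \left(- 2 k^{3} - 2 k^{2} - 4 k + 1\right)

r(k) = (8*k**3 + 42*k**2 + 82*k + 55)/(8*k**3 + 18*k**2 + 22*k + 7) after simplifying.
Take A(k)=1, B(k)=1, C(k)=k**3 + 9*k**2/4 + 11*k/4 + 7/8.
Need (1)·f(k+1) − (1)·f(k) = k**3 + 9*k**2/4 + 11*k/4 + 7/8.
From deg A=0, deg B=0, deg C=3: d=4.
Solve for f: f(k) = k*(2*k**3 + 2*k**2 + 4*k - 1)/8 (degree 4 ≤ 4).
Certificate R = B(k−1)f/C = k*(2*k**3 + 2*k**2 + 4*k - 1)/(8*k**3 + 18*k**2 + 22*k + 7) gives s_k = k*(-2*k**3 - 2*k**2 - 4*k + 1).
s_(k+1) − s_k = -8*k**3 - 18*k**2 - 22*k - 7 = t_k.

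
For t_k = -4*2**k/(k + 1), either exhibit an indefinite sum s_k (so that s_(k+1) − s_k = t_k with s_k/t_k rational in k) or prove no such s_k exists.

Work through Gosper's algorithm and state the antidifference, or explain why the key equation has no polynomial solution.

not Gosper-summable; s_k does not exist

r(k) = 2*(k + 1)/(k + 2) after simplifying.
Factor: A=2*k + 2; B=k + 2; C=1.
f must satisfy (2*k + 2)·f(k+1) − (k + 1)·f(k) = 1.
From deg A=1, deg B=1, deg C=0: d=-1.
deg f ≤ -1 is impossible — no certificate.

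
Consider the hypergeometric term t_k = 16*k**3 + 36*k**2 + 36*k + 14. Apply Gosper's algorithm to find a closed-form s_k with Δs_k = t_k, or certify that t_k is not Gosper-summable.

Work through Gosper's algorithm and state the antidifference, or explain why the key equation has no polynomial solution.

s_k = 2*k*(2*k**3 + 2*k**2 + 2*k + 1)

r(k) = (8*k**3 + 42*k**2 + 78*k + 51)/(8*k**3 + 18*k**2 + 18*k + 7) after simplifying.
Normal form (A,B,C) = (1, 1, k**3 + 9*k**2/4 + 9*k/4 + 7/8).
Need (1)·f(k+1) − (1)·f(k) = k**3 + 9*k**2/4 + 9*k/4 + 7/8.
deg f ≤ 4 (via 0,0,3).
Match coefficients ⇒ f(k) = k*(2*k**3 + 2*k**2 + 2*k + 1)/8.
Certificate R = B(k−1)f/C = k*(2*k**3 + 2*k**2 + 2*k + 1)/(8*k**3 + 18*k**2 + 18*k + 7) gives s_k = 2*k*(2*k**3 + 2*k**2 + 2*k + 1).
Check: Δs_k = 16*k**3 + 36*k**2 + 36*k + 14. ✓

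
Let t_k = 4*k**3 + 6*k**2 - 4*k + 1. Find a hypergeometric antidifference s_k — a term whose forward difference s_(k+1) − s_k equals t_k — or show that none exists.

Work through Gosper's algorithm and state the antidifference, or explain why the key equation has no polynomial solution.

s_k = k*(k**3 - 4*k + 4)

Ratio r(k) = (4*k**3 + 18*k**2 + 20*k + 7)/(4*k**3 + 6*k**2 - 4*k + 1).
Factor: A=1; B=1; C=k**3 + 3*k**2/2 - k + 1/4.
f must satisfy (1)·f(k+1) − (1)·f(k) = k**3 + 3*k**2/2 - k + 1/4.
deg f ≤ 4 (via 0,0,3).
Match coefficients ⇒ f(k) = k*(k**3 - 4*k + 4)/4.
So s_k = (B(k−1)f/C)·t_k = (k*(k**3 - 4*k + 4)/(4*k**3 + 6*k**2 - 4*k + 1))·t_k = k*(k**3 - 4*k + 4).
Verify: 4*k**3 + 6*k**2 - 4*k + 1 matches t_k.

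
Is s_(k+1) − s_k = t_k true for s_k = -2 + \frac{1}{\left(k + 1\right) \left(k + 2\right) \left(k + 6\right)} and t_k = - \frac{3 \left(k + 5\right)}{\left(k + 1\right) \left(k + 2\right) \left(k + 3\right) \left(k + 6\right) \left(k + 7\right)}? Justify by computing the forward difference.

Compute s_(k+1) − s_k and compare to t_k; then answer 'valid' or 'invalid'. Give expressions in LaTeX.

valid; difference matches t_k

s_(k+1) = -2 + 1/((k + 2)*(k + 3)*(k + 7))
s_(k+1) − s_k = ((k + 1)*(k + 6) - (k + 3)*(k + 7))/((k + 1)*(k + 2)*(k + 3)*(k + 6)*(k + 7))
(s_(k+1) − s_k) − t_k = 0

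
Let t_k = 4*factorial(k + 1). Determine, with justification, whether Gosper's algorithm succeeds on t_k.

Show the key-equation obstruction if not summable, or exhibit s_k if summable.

The ratio is k + 2.
Gosper form: A/B · C(k+1)/C(k) with A=k + 2, B=1, C=1.
Set up (k + 2)·f(k+1) − (1)·f(k) − (1) = 0.
From deg A=1, deg B=0, deg C=0: d=-1.
Bound -1 < 0, so the key equation has no polynomial solution.

No. Not Gosper-summable.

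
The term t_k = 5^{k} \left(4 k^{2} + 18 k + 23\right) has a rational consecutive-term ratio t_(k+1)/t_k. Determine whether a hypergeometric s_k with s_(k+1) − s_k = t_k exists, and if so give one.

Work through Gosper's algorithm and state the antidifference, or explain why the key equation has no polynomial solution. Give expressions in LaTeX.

r(k) = 5*(4*k**2 + 26*k + 45)/(4*k**2 + 18*k + 23) after simplifying.
Factor: A=5; B=1; C=k**2 + 9*k/2 + 23/4.
Set up (5)·f(k+1) − (1)·f(k) − (k**2 + 9*k/2 + 23/4) = 0.
From deg A=0, deg B=0, deg C=2: d=2.
Match coefficients ⇒ f(k) = (k**2 + 2*k + 2)/4.
R(k) = B(k−1)·f(k)/C(k) = (k**2 + 2*k + 2)/(4*k**2 + 18*k + 23); s_k = R·t_k = 5**k*(k**2 + 2*k + 2).
s_(k+1) − s_k = 5**k*(4*k**2 + 18*k + 23) = t_k.

s_k = 5^{k} \left(k^{2} + 2 k + 2\right)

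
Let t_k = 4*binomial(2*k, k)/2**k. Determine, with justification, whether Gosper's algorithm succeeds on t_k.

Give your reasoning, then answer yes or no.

No — t_k has no hypergeometric antidifference.

Compute t_(k+1)/t_k: get (2*k + 1)/(k + 1).
So A=2*k + 1 and B=k + 1, with C=1.
Key eq: (2*k + 1)·f(k+1) = (k)·f(k) + (1).
deg f ≤ -1 (via 1,1,0).
d = -1 < 0 ⇒ no nonzero polynomial f; not summable.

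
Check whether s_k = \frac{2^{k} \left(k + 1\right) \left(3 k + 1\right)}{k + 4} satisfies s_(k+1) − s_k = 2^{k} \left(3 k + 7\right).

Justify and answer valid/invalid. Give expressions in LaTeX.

Invalid: residual \frac{2^{k} \left(- 9 k^{2} - 48 k - 81\right)}{k^{2} + 9 k + 20} ≠ 0.

s_(k+1) = 2**(k + 1)*(k + 2)*(3*k + 4)/(k + 5)
s_(k+1) − s_k = 2**k*(3*k**3 + 25*k**2 + 75*k + 59)/(k**2 + 9*k + 20)
(s_(k+1) − s_k) − t_k = 2**k*(-9*k**2 - 48*k - 81)/(k**2 + 9*k + 20)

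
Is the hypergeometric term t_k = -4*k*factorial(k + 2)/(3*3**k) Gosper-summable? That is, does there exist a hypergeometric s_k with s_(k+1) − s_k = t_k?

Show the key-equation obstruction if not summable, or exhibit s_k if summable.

Yes. s_k = -4*factorial(k + 2)/3**k.

Step 1: r(k) = (k + 1)*(k + 3)/(3*k).
Gosper form: A/B · C(k+1)/C(k) with A=k/3 + 1, B=1, C=k.
Need (k/3 + 1)·f(k+1) − (1)·f(k) = k.
From deg A=1, deg B=0, deg C=1: d=0.
Match coefficients ⇒ f(k) = 3.
Certificate R = B(k−1)f/C = 3/k gives s_k = -4*factorial(k + 2)/3**k.
Verify: -4*k*factorial(k + 2)/(3*3**k) matches t_k.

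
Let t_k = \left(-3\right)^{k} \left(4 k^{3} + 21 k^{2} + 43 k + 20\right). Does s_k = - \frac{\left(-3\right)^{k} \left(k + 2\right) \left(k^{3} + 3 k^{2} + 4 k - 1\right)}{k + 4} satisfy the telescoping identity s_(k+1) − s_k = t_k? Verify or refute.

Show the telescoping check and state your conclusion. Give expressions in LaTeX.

Invalid: residual \frac{\left(-3\right)^{k} \left(- 8 k^{4} - 76 k^{3} - 260 k^{2} - 392 k - 158\right)}{k^{2} + 9 k + 20} ≠ 0.

s_(k+1) = 3*(-3)**k*(k**4 + 9*k**3 + 31*k**2 + 46*k + 21)/(k + 5)
s_(k+1) − s_k = (-3)**k*(4*k**5 + 49*k**4 + 236*k**3 + 567*k**2 + 648*k + 242)/(k**2 + 9*k + 20)
(s_(k+1) − s_k) − t_k = (-3)**k*(-8*k**4 - 76*k**3 - 260*k**2 - 392*k - 158)/(k**2 + 9*k + 20)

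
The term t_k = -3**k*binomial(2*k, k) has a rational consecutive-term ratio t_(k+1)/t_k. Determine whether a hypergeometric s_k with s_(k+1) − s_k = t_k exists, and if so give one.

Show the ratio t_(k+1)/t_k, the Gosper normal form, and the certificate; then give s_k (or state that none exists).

r(k) = 6*(2*k + 1)/(k + 1) after simplifying.
Factor: A=12*k + 6; B=k + 1; C=1.
f must satisfy (12*k + 6)·f(k+1) − (k)·f(k) = 1.
Bound: deg f ≤ -1.
deg f ≤ -1 is impossible — no certificate.

no hypergeometric antidifference exists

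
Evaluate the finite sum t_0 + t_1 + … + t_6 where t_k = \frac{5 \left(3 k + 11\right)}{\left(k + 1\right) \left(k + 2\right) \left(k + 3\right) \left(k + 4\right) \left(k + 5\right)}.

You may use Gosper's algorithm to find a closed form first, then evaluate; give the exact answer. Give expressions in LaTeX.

Σ = 245/396

Step 1: r(k) = (k + 1)*(3*k + 14)/((k + 6)*(3*k + 11)).
Normal form (A,B,C) = (k + 1, k + 6, k + 11/3).
Solve (k + 1)·f(k+1) − (k + 5)·f(k) = k + 11/3.
Degrees (1,1,1) ⇒ d ≤ 4.
Solve for f: f(k) = k*(k + 3)*(k**2 + 7*k + 14)/24 (degree 4 ≤ 4).
Get s_k = R·t_k = 5*k*(k**2 + 7*k + 14)/(8*(k**3 + 7*k**2 + 14*k + 8)) with R(k) = B(k−1)f(k)/C(k) = k*(k + 3)*(k + 5)*(k**2 + 7*k + 14)/(8*(3*k + 11)).
Check: Δs_k = 5*(3*k + 11)/(k**5 + 15*k**4 + 85*k**3 + 225*k**2 + 274*k + 120). ✓
Sum = s_(7) − s_(0); s_(7) = 245/396, s_(0) = 0 ⇒ 245/396.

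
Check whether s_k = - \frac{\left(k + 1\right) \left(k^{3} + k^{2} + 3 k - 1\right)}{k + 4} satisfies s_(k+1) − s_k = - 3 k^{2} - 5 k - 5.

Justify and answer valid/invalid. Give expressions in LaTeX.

Invalid: residual \frac{3 \left(2 k^{3} + 16 k^{2} + 22 k + 21\right)}{k^{2} + 9 k + 20} ≠ 0.

s_(k+1) = -(k + 2)*(3*k + (k + 1)**3 + (k + 1)**2 + 2)/(k + 5)
s_(k+1) − s_k = (-3*k**4 - 26*k**3 - 62*k**2 - 79*k - 37)/(k**2 + 9*k + 20)
(s_(k+1) − s_k) − t_k = 3*(2*k**3 + 16*k**2 + 22*k + 21)/(k**2 + 9*k + 20)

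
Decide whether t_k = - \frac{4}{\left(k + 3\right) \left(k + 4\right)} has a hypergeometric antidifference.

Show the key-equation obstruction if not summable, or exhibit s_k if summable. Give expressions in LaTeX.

Yes. s_k = - \frac{4 k}{3 k + 9}.

The ratio is (k + 3)/(k + 5).
Gosper form: A/B · C(k+1)/C(k) with A=k + 3, B=k + 5, C=1.
Need (k + 3)·f(k+1) − (k + 4)·f(k) = 1.
Bound: deg f ≤ 1.
Coefficient equations give f(k) = k/3.
R(k) = B(k−1)·f(k)/C(k) = k*(k + 4)/3; s_k = R·t_k = -4*k/(3*k + 9).
Check: Δs_k = -4/(k**2 + 7*k + 12). ✓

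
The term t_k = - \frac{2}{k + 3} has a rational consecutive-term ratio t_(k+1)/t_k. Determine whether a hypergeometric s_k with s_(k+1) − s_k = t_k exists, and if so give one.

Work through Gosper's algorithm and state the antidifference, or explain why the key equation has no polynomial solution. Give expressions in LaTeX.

Step 1: r(k) = (k + 3)/(k + 4).
A = k + 3, B = k + 4, C = 1.
Key eq: (k + 3)·f(k+1) = (k + 3)·f(k) + (1).
deg f ≤ 0 (via 1,1,0).
Generic f = c0 gives residual -1; -1 = 0 cannot hold, so t_k is not Gosper-summable.

not Gosper-summable; s_k does not exist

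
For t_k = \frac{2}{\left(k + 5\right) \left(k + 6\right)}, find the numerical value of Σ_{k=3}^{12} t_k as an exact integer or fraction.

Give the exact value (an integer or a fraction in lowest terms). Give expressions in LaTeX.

Σ = 5/36

Compute t_(k+1)/t_k: get (k + 5)/(k + 7).
A = k + 5, B = k + 7, C = 1.
Key eq: (k + 5)·f(k+1) = (k + 6)·f(k) + (1).
Degrees (1,1,0) ⇒ d ≤ 1.
Coefficient equations give f(k) = k/5.
Certificate R = B(k−1)f/C = k*(k + 6)/5 gives s_k = 2*k/(5*(k + 5)).
s_(k+1) − s_k = 2/(k**2 + 11*k + 30) = t_k.
Telescoping: Σ = s_(13) − s_(3) = 13/45 − (3/20) = 5/36.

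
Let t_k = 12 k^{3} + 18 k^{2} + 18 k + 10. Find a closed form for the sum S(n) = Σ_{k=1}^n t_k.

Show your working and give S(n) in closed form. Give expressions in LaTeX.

S(n) = n \left(3 n^{3} + 12 n^{2} + 21 n + 22\right)

r(k) = (6*k**3 + 27*k**2 + 45*k + 29)/(6*k**3 + 9*k**2 + 9*k + 5) after simplifying.
A = 1, B = 1, C = k**3 + 3*k**2/2 + 3*k/2 + 5/6.
f must satisfy (1)·f(k+1) − (1)·f(k) = k**3 + 3*k**2/2 + 3*k/2 + 5/6.
Degrees (0,0,3) ⇒ d ≤ 4.
Solve for f: f(k) = k*(3*k**3 + 3*k + 4)/12 (degree 4 ≤ 4).
R(k) = B(k−1)·f(k)/C(k) = k*(3*k**3 + 3*k + 4)/(2*(6*k**3 + 9*k**2 + 9*k + 5)); s_k = R·t_k = k*(3*k**3 + 3*k + 4).
Δs = 12*k**3 + 18*k**2 + 18*k + 10, as required.
s_(n+1) = 3*n**4 + 12*n**3 + 21*n**2 + 22*n + 10 and s_(1) = 10, so S(n) = n*(3*n**3 + 12*n**2 + 21*n + 22).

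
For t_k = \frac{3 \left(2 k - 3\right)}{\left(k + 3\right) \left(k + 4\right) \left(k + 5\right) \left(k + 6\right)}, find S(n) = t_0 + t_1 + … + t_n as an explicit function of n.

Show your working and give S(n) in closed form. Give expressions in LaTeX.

Ratio r(k) = (k + 3)*(2*k - 1)/((k + 7)*(2*k - 3)).
Take A(k)=k + 3, B(k)=k + 7, C(k)=k - 3/2.
Solve (k + 3)·f(k+1) − (k + 6)·f(k) = k - 3/2.
Degrees (1,1,1) ⇒ d ≤ 3.
Coefficient equations give f(k) = -k/2.
Then R = B(k−1)f/C = -k*(k + 6)/(2*k - 3), so s_k = R(k)·t_k = -3*k/((k + 3)*(k + 4)*(k + 5)).
Verify: 3*(2*k - 3)/(k**4 + 18*k**3 + 119*k**2 + 342*k + 360) matches t_k.
s_(n+1) = 3*(-n - 1)/(n**3 + 15*n**2 + 74*n + 120) and s_(0) = 0, so S(n) = 3*(-n - 1)/(n**3 + 15*n**2 + 74*n + 120).

S(n) = \frac{3 \left(- n - 1\right)}{n^{3} + 15 n^{2} + 74 n + 120}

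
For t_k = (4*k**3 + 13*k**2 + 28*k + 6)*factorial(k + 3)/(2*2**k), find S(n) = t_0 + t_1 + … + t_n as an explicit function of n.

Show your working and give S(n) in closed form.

S(n) = -6 + 2*n**2*factorial(n + 4)/2**n + 5*n*factorial(n + 4)/(2*2**n) + factorial(n + 4)/2**n

Compute t_(k+1)/t_k: get (4*k**4 + 41*k**3 + 166*k**2 + 315*k + 204)/(2*(4*k**3 + 13*k**2 + 28*k + 6)).
So A=k/2 + 2 and B=1, with C=k**3 + 13*k**2/4 + 7*k + 3/2.
Set up (k/2 + 2)·f(k+1) − (1)·f(k) − (k**3 + 13*k**2/4 + 7*k + 3/2) = 0.
d = 2 from the (1,0,3) case.
Coefficient equations give f(k) = (4*k**2 - 3*k + 1)/2.
Get s_k = R·t_k = (4*k**2 - 3*k + 1)*factorial(k + 3)/2**k with R(k) = B(k−1)f(k)/C(k) = 2*(4*k**2 - 3*k + 1)/(4*k**3 + 13*k**2 + 28*k + 6).
s_(k+1) − s_k = (4*k**3 + 13*k**2 + 28*k + 6)*factorial(k + 3)/(2*2**k) = t_k.
s_(n+1) = 2**(-n - 1)*(4*n**2 + 5*n + 2)*factorial(n + 4) and s_(0) = 6, so S(n) = -6 + 2*n**2*factorial(n + 4)/2**n + 5*n*factorial(n + 4)/(2*2**n) + factorial(n + 4)/2**n.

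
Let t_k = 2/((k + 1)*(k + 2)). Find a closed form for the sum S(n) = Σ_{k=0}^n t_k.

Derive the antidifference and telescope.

S(n) = 2*(n + 1)/(n + 2)

The ratio is (k + 1)/(k + 3).
Normal form (A,B,C) = (k + 1, k + 3, 1).
Solve (k + 1)·f(k+1) − (k + 2)·f(k) = 1.
deg f ≤ 1 (via 1,1,0).
Solving with deg f ≤ 1: f(k) = k.
Get s_k = R·t_k = 2*k/(k + 1) with R(k) = B(k−1)f(k)/C(k) = k*(k + 2).
Verify: 2/(k**2 + 3*k + 2) matches t_k.
Telescope: S(n) = s_(n+1) − s_(0) = 2*(n + 1)/(n + 2) − (0) = 2*(n + 1)/(n + 2).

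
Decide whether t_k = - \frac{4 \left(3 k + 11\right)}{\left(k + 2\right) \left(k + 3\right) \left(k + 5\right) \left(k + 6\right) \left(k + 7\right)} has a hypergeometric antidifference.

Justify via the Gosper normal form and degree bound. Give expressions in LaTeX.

The ratio is (k + 2)*(k + 5)*(3*k + 14)/((k + 4)*(k + 8)*(3*k + 11)).
Gosper form: A/B · C(k+1)/C(k) with A=k + 2, B=k + 8, C=k**2 + 23*k/3 + 44/3.
f must satisfy (k + 2)·f(k+1) − (k + 7)·f(k) = k**2 + 23*k/3 + 44/3.
From deg A=1, deg B=1, deg C=2: d=5.
Match coefficients ⇒ f(k) = k*(k + 3)*(k + 4)*(k**2 + 13*k + 52)/180.
So s_k = (B(k−1)f/C)·t_k = (k*(k + 3)*(k + 7)*(k**2 + 13*k + 52)/(60*(3*k + 11)))·t_k = k*(-k**2 - 13*k - 52)/(15*(k**3 + 13*k**2 + 52*k + 60)).
Check: Δs_k = 4*(-3*k - 11)/(k**5 + 23*k**4 + 203*k**3 + 853*k**2 + 1692*k + 1260). ✓

Yes. s_k = \frac{k \left(- k^{2} - 13 k - 52\right)}{15 \left(k^{3} + 13 k^{2} + 52 k + 60\right)}.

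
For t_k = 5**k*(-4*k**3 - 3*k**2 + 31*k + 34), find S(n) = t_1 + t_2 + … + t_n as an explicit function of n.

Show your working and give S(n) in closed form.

S(n) = -5*5**n*n**3 + 35*5**n*n + 35*5**n - 35

t_(k+1)/t_k = 5*(4*k**3 + 15*k**2 - 13*k - 58)/(4*k**3 + 3*k**2 - 31*k - 34).
Factor: A=5; B=1; C=k**3 + 3*k**2/4 - 31*k/4 - 17/2.
Solve (5)·f(k+1) − (1)·f(k) = k**3 + 3*k**2/4 - 31*k/4 - 17/2.
From deg A=0, deg B=0, deg C=3: d=3.
A polynomial solution: f(k) = (k**3 - 3*k**2 - 4*k - 1)/4.
Get s_k = R·t_k = 5**k*(-k**3 + 3*k**2 + 4*k + 1) with R(k) = B(k−1)f(k)/C(k) = (k**3 - 3*k**2 - 4*k - 1)/(4*k**3 + 3*k**2 - 31*k - 34).
s_(k+1) − s_k = 5**k*(-4*k**3 - 3*k**2 + 31*k + 34) = t_k.
Telescope: S(n) = s_(n+1) − s_(1) = 5**(n + 1)*(-n**3 + 7*n + 7) − (35) = -5*5**n*n**3 + 35*5**n*n + 35*5**n - 35.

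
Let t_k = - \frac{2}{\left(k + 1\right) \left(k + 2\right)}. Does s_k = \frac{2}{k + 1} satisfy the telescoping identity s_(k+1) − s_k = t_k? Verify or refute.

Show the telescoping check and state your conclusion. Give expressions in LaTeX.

Valid: the claim telescopes to t_k.

s_(k+1) = 2/(k + 2)
s_(k+1) − s_k = -2/((k + 1)*(k + 2))
(s_(k+1) − s_k) − t_k = 0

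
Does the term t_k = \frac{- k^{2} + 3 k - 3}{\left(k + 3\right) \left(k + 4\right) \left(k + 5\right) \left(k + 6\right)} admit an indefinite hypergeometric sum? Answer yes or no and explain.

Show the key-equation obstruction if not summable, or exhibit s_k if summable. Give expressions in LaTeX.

Yes. s_k = \frac{k \left(- k^{2} + 3 k - 17\right)}{15 \left(k + 3\right) \left(k + 4\right) \left(k + 5\right)}.

Step 1: r(k) = -(k + 3)*(3*k - (k + 1)**2)/((k + 7)*(k**2 - 3*k + 3)).
Factor: A=k + 3; B=k + 7; C=k**2 - 3*k + 3.
Key eq: (k + 3)·f(k+1) = (k + 6)·f(k) + (k**2 - 3*k + 3).
deg f ≤ 3 (via 1,1,2).
A polynomial solution: f(k) = k*(k**2 - 3*k + 17)/15.
So s_k = (B(k−1)f/C)·t_k = (k*(k + 6)*(k**2 - 3*k + 17)/(15*(k**2 - 3*k + 3)))·t_k = k*(-k**2 + 3*k - 17)/(15*(k + 3)*(k + 4)*(k + 5)).
Δs = (-k**2 + 3*k - 3)/(k**4 + 18*k**3 + 119*k**2 + 342*k + 360), as required.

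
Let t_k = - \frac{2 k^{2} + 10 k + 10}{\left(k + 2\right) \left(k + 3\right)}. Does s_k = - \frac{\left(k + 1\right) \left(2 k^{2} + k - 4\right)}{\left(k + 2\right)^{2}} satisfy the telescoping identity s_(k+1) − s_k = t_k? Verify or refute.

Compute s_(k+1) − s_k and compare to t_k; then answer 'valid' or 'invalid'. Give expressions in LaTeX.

s_(k+1) = -(k + 2)*(k + 2*(k + 1)**2 - 3)/(k + 3)**2
s_(k+1) − s_k = (-2*k**4 - 20*k**3 - 65*k**2 - 79*k - 28)/(k**4 + 10*k**3 + 37*k**2 + 60*k + 36)
(s_(k+1) − s_k) − t_k = (7*k**2 + 31*k + 32)/(k**4 + 10*k**3 + 37*k**2 + 60*k + 36)

Invalid: residual \frac{7 k^{2} + 31 k + 32}{k^{4} + 10 k^{3} + 37 k^{2} + 60 k + 36} ≠ 0.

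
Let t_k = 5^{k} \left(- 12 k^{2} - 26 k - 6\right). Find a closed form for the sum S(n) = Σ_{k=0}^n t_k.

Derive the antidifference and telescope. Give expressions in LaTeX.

S(n) = - 15 \cdot 5^{n} n^{2} - 25 \cdot 5^{n} n - 5 \cdot 5^{n} - 1

r(k) = 5*(6*k**2 + 25*k + 22)/(6*k**2 + 13*k + 3) after simplifying.
So A=5 and B=1, with C=k**2 + 13*k/6 + 1/2.
f must satisfy (5)·f(k+1) − (1)·f(k) = k**2 + 13*k/6 + 1/2.
Bound: deg f ≤ 2.
Solve for f: f(k) = (3*k**2 - k - 1)/12 (degree 2 ≤ 2).
R(k) = B(k−1)·f(k)/C(k) = (3*k**2 - k - 1)/(2*(6*k**2 + 13*k + 3)); s_k = R·t_k = 5**k*(-3*k**2 + k + 1).
Verify: 5**k*(-12*k**2 - 26*k - 6) matches t_k.
Σ_(k=0)^n t_k = s_(n+1) − s_(0) = (5**(n + 1)*(-3*n**2 - 5*n - 1)) − (1), i.e. -15*5**n*n**2 - 25*5**n*n - 5*5**n - 1.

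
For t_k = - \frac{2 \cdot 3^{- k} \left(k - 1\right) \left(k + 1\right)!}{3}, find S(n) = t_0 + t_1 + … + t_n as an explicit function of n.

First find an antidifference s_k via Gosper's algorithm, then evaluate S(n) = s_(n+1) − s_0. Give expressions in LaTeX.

S(n) = 2 - \frac{2 \cdot 3^{- n} \left(n + 2\right)!}{3}

r(k) = k*(k + 2)/(3*(k - 1)) after simplifying.
Normal form (A,B,C) = (k/3 + 2/3, 1, k - 1).
f must satisfy (k/3 + 2/3)·f(k+1) − (1)·f(k) = k - 1.
d = 0 from the (1,0,1) case.
Solve for f: f(k) = 3 (degree 0 ≤ 0).
Certificate R = B(k−1)f/C = 3/(k - 1) gives s_k = -2*factorial(k + 1)/3**k.
s_(k+1) − s_k = -2*(k - 1)*factorial(k + 1)/(3*3**k) = t_k.
Evaluate: s_(n+1) = -2*3**(-n - 1)*factorial(n + 2); subtract s_(0) = -2 ⇒ S(n) = 2 - 2*factorial(n + 2)/(3*3**n).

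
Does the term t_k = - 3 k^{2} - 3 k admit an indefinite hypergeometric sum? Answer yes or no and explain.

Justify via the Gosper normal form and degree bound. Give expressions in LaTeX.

Ratio r(k) = (k + 2)/k.
So A=1 and B=1, with C=k**2 + k.
Solve (1)·f(k+1) − (1)·f(k) = k**2 + k.
d = 3 from the (0,0,2) case.
Solving with deg f ≤ 3: f(k) = k*(k - 1)*(k + 1)/3.
So s_k = (B(k−1)f/C)·t_k = ((k - 1)/3)·t_k = -k**3 + k.
s_(k+1) − s_k = 3*k*(-k - 1) = t_k.

Yes. s_k = - k^{3} + k.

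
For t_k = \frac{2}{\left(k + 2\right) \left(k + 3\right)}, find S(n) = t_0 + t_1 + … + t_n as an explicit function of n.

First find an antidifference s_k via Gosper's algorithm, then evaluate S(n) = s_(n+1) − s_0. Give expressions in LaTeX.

S(n) = \frac{n + 1}{n + 3}

Compute t_(k+1)/t_k: get (k + 2)/(k + 4).
Gosper form: A/B · C(k+1)/C(k) with A=k + 2, B=k + 4, C=1.
Set up (k + 2)·f(k+1) − (k + 3)·f(k) − (1) = 0.
Bound: deg f ≤ 1.
Coefficient equations give f(k) = k/2.
Certificate R = B(k−1)f/C = k*(k + 3)/2 gives s_k = k/(k + 2).
Check: Δs_k = 2/(k**2 + 5*k + 6). ✓
s_(n+1) = (n + 1)/(n + 3) and s_(0) = 0, so S(n) = (n + 1)/(n + 3).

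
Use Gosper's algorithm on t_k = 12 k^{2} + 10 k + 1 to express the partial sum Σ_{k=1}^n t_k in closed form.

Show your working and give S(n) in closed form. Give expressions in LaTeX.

S(n) = n \left(4 n^{2} + 11 n + 8\right)

Ratio r(k) = (12*k**2 + 34*k + 23)/(12*k**2 + 10*k + 1).
Normal form (A,B,C) = (1, 1, k**2 + 5*k/6 + 1/12).
Key eq: (1)·f(k+1) = (1)·f(k) + (k**2 + 5*k/6 + 1/12).
deg f ≤ 3 (via 0,0,2).
Coefficient equations give f(k) = k*(4*k**2 - k - 2)/12.
Get s_k = R·t_k = k*(4*k**2 - k - 2) with R(k) = B(k−1)f(k)/C(k) = k*(4*k**2 - k - 2)/(12*k**2 + 10*k + 1).
Verify: 12*k**2 + 10*k + 1 matches t_k.
Telescope: S(n) = s_(n+1) − s_(1) = 4*n**3 + 11*n**2 + 8*n + 1 − (1) = n*(4*n**2 + 11*n + 8).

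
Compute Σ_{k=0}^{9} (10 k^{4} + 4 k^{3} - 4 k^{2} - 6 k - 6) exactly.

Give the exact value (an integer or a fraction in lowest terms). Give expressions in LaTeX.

Compute t_(k+1)/t_k: get (5*k**4 + 22*k**3 + 34*k**2 + 19*k - 1)/(5*k**4 + 2*k**3 - 2*k**2 - 3*k - 3).
Factor: A=1; B=1; C=k**4 + 2*k**3/5 - 2*k**2/5 - 3*k/5 - 3/5.
Need (1)·f(k+1) − (1)·f(k) = k**4 + 2*k**3/5 - 2*k**2/5 - 3*k/5 - 3/5.
Bound: deg f ≤ 5.
Solving with deg f ≤ 5: f(k) = k*(k**4 - 2*k**3 - 2)/5.
R(k) = B(k−1)·f(k)/C(k) = k*(k**4 - 2*k**3 - 2)/(5*k**4 + 2*k**3 - 2*k**2 - 3*k - 3); s_k = R·t_k = 2*k*(k**4 - 2*k**3 - 2).
Check: Δs_k = 10*k**4 + 4*k**3 - 4*k**2 - 6*k - 6. ✓
Evaluate s at k=10 and k=0: 159960 and 0; difference 159960.

Σ = 159960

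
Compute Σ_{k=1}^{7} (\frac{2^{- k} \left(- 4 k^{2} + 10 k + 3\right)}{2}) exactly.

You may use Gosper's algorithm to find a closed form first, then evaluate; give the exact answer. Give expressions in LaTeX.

Σ = 111/256

The ratio is (4*k**2 - 2*k - 9)/(2*(4*k**2 - 10*k - 3)).
Normal form (A,B,C) = (1/2, 1, k**2 - 5*k/2 - 3/4).
Set up (1/2)·f(k+1) − (1)·f(k) − (k**2 - 5*k/2 - 3/4) = 0.
d = 2 from the (0,0,2) case.
Coefficient equations give f(k) = -(4*k**2 - 2*k - 1)/2.
So s_k = (B(k−1)f/C)·t_k = (-2*(4*k**2 - 2*k - 1)/(4*k**2 - 10*k - 3))·t_k = (4*k**2 - 2*k - 1)/2**k.
Δs = (-4*k**2 + 10*k + 3)/(2*2**k), as required.
Evaluate s at k=8 and k=1: 239/256 and 1/2; difference 111/256.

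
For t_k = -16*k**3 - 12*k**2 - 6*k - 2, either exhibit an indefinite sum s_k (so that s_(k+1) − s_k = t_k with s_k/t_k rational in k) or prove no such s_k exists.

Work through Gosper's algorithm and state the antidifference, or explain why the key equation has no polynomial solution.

Ratio r(k) = (8*k**3 + 30*k**2 + 39*k + 18)/(8*k**3 + 6*k**2 + 3*k + 1).
A = 1, B = 1, C = k**3 + 3*k**2/4 + 3*k/8 + 1/8.
Solve (1)·f(k+1) − (1)·f(k) = k**3 + 3*k**2/4 + 3*k/8 + 1/8.
d = 4 from the (0,0,3) case.
Solving with deg f ≤ 4: f(k) = k*(4*k**3 - 4*k**2 + k + 1)/16.
Certificate R = B(k−1)f/C = k*(4*k**3 - 4*k**2 + k + 1)/(2*(2*k + 1)*(4*k**2 + k + 1)) gives s_k = k*(-4*k**3 + 4*k**2 - k - 1).
Check: Δs_k = -16*k**3 - 12*k**2 - 6*k - 2. ✓

s_k = k*(-4*k**3 + 4*k**2 - k - 1)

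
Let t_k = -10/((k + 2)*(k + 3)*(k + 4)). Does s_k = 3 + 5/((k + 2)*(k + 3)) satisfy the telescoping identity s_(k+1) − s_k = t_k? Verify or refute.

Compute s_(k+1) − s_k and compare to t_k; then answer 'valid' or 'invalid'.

valid (s_(k+1) − s_k reduces to t_k)

s_(k+1) = 3 + 5/((k + 3)*(k + 4))
s_(k+1) − s_k = -10/(k**3 + 9*k**2 + 26*k + 24)
(s_(k+1) − s_k) − t_k = 0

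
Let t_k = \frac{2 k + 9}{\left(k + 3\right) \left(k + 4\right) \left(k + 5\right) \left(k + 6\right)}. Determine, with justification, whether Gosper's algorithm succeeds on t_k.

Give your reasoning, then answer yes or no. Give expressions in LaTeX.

Yes. s_k = \frac{k \left(k + 8\right)}{15 \left(k^{2} + 8 k + 15\right)}.

r(k) = (k + 3)*(2*k + 11)/((k + 7)*(2*k + 9)) after simplifying.
So A=k + 3 and B=k + 7, with C=k + 9/2.
Solve (k + 3)·f(k+1) − (k + 6)·f(k) = k + 9/2.
Degrees (1,1,1) ⇒ d ≤ 3.
A polynomial solution: f(k) = k*(k + 4)*(k + 8)/30.
So s_k = (B(k−1)f/C)·t_k = (k*(k + 4)*(k + 6)*(k + 8)/(15*(2*k + 9)))·t_k = k*(k + 8)/(15*(k**2 + 8*k + 15)).
Check: Δs_k = (2*k + 9)/(k**4 + 18*k**3 + 119*k**2 + 342*k + 360). ✓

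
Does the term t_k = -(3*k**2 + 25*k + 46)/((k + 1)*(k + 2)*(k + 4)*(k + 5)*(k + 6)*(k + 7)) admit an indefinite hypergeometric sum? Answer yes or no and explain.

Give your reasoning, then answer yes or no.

Compute t_(k+1)/t_k: get (k + 1)*(k + 4)*(25*k + 3*(k + 1)**2 + 71)/((k + 3)*(k + 8)*(3*k**2 + 25*k + 46)).
Take A(k)=k + 1, B(k)=k + 8, C(k)=k**3 + 34*k**2/3 + 121*k/3 + 46.
Solve (k + 1)·f(k+1) − (k + 7)·f(k) = k**3 + 34*k**2/3 + 121*k/3 + 46.
Bound: deg f ≤ 6.
Coefficient equations give f(k) = k*(k + 2)*(k + 3)*(k + 5)*(k**2 + 11*k + 34)/72.
So s_k = (B(k−1)f/C)·t_k = (k*(k + 2)*(k + 5)*(k + 7)*(k**2 + 11*k + 34)/(24*(3*k**2 + 25*k + 46)))·t_k = k*(-k**2 - 11*k - 34)/(24*(k**3 + 11*k**2 + 34*k + 24)).
Verify: (-3*k**2 - 25*k - 46)/(k**6 + 25*k**5 + 247*k**4 + 1219*k**3 + 3112*k**2 + 3796*k + 1680) matches t_k.

Yes. s_k = k*(-k**2 - 11*k - 34)/(24*(k**3 + 11*k**2 + 34*k + 24)).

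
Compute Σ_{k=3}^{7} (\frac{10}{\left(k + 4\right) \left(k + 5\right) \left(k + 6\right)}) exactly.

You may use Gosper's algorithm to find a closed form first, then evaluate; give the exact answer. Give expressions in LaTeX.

Σ = 125/2184

Ratio r(k) = (k + 4)/(k + 7).
Normal form (A,B,C) = (k + 4, k + 7, 1).
Key eq: (k + 4)·f(k+1) = (k + 6)·f(k) + (1).
d = 2 from the (1,1,0) case.
A polynomial solution: f(k) = k*(k + 9)/40.
Certificate R = B(k−1)f/C = k*(k + 6)*(k + 9)/40 gives s_k = k*(k + 9)/(4*(k + 4)*(k + 5)).
Verify: 10/(k**3 + 15*k**2 + 74*k + 120) matches t_k.
Telescoping: Σ = s_(8) − s_(3) = 17/78 − (9/56) = 125/2184.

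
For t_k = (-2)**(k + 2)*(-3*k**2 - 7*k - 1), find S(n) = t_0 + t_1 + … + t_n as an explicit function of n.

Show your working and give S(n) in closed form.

S(n) = -8*(-2)**n*n**2 - 24*(-2)**n*n - 8*(-2)**n + 4

t_(k+1)/t_k = 2*(-3*k**2 - 13*k - 11)/(3*k**2 + 7*k + 1).
So A=-2 and B=1, with C=k**2 + 7*k/3 + 1/3.
Need (-2)·f(k+1) − (1)·f(k) = k**2 + 7*k/3 + 1/3.
deg f ≤ 2 (via 0,0,2).
Solve for f: f(k) = -(k**2 + k - 1)/3 (degree 2 ≤ 2).
Then R = B(k−1)f/C = -(k**2 + k - 1)/(3*k**2 + 7*k + 1), so s_k = R(k)·t_k = (-2)**(k + 2)*(k**2 + k - 1).
Verify: (-2)**(k + 2)*(-3*k**2 - 7*k - 1) matches t_k.
Σ_(k=0)^n t_k = s_(n+1) − s_(0) = ((-2)**(n + 3)*(n**2 + 3*n + 1)) − (-4), i.e. -8*(-2)**n*n**2 - 24*(-2)**n*n - 8*(-2)**n + 4.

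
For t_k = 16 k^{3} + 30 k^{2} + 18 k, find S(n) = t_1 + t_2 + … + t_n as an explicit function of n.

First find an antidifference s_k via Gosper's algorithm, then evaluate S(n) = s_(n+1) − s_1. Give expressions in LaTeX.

Ratio r(k) = (8*k**3 + 39*k**2 + 63*k + 32)/(k*(8*k**2 + 15*k + 9)).
Gosper form: A/B · C(k+1)/C(k) with A=1, B=1, C=k**3 + 15*k**2/8 + 9*k/8.
f must satisfy (1)·f(k+1) − (1)·f(k) = k**3 + 15*k**2/8 + 9*k/8.
deg f ≤ 4 (via 0,0,3).
Solving with deg f ≤ 4: f(k) = k*(k - 1)*(2*k**2 + 3*k + 2)/8.
Get s_k = R·t_k = 2*k*(2*k**3 + k**2 - k - 2) with R(k) = B(k−1)f(k)/C(k) = (k - 1)*(2*k**2 + 3*k + 2)/(8*k**2 + 15*k + 9).
s_(k+1) − s_k = 2*k*(8*k**2 + 15*k + 9) = t_k.
Σ_(k=1)^n t_k = s_(n+1) − s_(1) = (2*n*(2*n**3 + 9*n**2 + 14*n + 7)) − (0), i.e. 2*n*(2*n**3 + 9*n**2 + 14*n + 7).

S(n) = 2 n \left(2 n^{3} + 9 n^{2} + 14 n + 7\right)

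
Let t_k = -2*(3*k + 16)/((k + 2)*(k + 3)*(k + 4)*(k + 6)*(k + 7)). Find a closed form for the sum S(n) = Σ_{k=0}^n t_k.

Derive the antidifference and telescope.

The ratio is (k + 2)*(k + 6)*(3*k + 19)/((k + 5)*(k + 8)*(3*k + 16)).
A = k + 2, B = k + 8, C = k**2 + 31*k/3 + 80/3.
f must satisfy (k + 2)·f(k+1) − (k + 7)·f(k) = k**2 + 31*k/3 + 80/3.
d = 5 from the (1,1,2) case.
A polynomial solution: f(k) = k*(k + 4)*(k + 5)*(k**2 + 11*k + 36)/108.
So s_k = (B(k−1)f/C)·t_k = (k*(k + 4)*(k + 7)*(k**2 + 11*k + 36)/(36*(3*k + 16)))·t_k = k*(-k**2 - 11*k - 36)/(18*(k**3 + 11*k**2 + 36*k + 36)).
Verify: 2*(-3*k - 16)/(k**5 + 22*k**4 + 185*k**3 + 740*k**2 + 1404*k + 1008) matches t_k.
Evaluate: s_(n+1) = (-n**3 - 14*n**2 - 61*n - 48)/(18*(n**3 + 14*n**2 + 61*n + 84)); subtract s_(0) = 0 ⇒ S(n) = (-n**3 - 14*n**2 - 61*n - 48)/(18*(n**3 + 14*n**2 + 61*n + 84)).

S(n) = (-n**3 - 14*n**2 - 61*n - 48)/(18*(n**3 + 14*n**2 + 61*n + 84))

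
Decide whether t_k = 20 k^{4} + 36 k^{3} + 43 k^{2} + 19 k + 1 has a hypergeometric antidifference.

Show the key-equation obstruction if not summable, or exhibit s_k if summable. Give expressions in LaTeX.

Step 1: r(k) = (20*k**4 + 116*k**3 + 271*k**2 + 293*k + 119)/(20*k**4 + 36*k**3 + 43*k**2 + 19*k + 1).
Normal form (A,B,C) = (1, 1, k**4 + 9*k**3/5 + 43*k**2/20 + 19*k/20 + 1/20).
Solve (1)·f(k+1) − (1)·f(k) = k**4 + 9*k**3/5 + 43*k**2/20 + 19*k/20 + 1/20.
deg f ≤ 5 (via 0,0,4).
Solving with deg f ≤ 5: f(k) = k*(4*k**4 - k**3 + 3*k**2 - 3*k - 2)/20.
Certificate R = B(k−1)f/C = k*(4*k**4 - k**3 + 3*k**2 - 3*k - 2)/(20*k**4 + 36*k**3 + 43*k**2 + 19*k + 1) gives s_k = k*(4*k**4 - k**3 + 3*k**2 - 3*k - 2).
s_(k+1) − s_k = 20*k**4 + 36*k**3 + 43*k**2 + 19*k + 1 = t_k.

Yes. s_k = k \left(4 k^{4} - k^{3} + 3 k^{2} - 3 k - 2\right).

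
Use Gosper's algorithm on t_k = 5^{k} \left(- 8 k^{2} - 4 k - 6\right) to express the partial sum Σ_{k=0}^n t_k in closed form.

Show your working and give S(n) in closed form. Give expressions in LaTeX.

S(n) = - 10 \cdot 5^{n} n^{2} - 10 \cdot 5^{n} + 4

Ratio r(k) = 5*(4*k**2 + 10*k + 9)/(4*k**2 + 2*k + 3).
Factor: A=5; B=1; C=k**2 + k/2 + 3/4.
Key eq: (5)·f(k+1) = (1)·f(k) + (k**2 + k/2 + 3/4).
Degrees (0,0,2) ⇒ d ≤ 2.
Match coefficients ⇒ f(k) = (k**2 - 2*k + 2)/4.
So s_k = (B(k−1)f/C)·t_k = ((k**2 - 2*k + 2)/(4*k**2 + 2*k + 3))·t_k = 2*5**k*(-k**2 + 2*k - 2).
Check: Δs_k = 5**k*(-8*k**2 - 4*k - 6). ✓
s_(n+1) = 10*5**n*(-n**2 - 1) and s_(0) = -4, so S(n) = -10*5**n*n**2 - 10*5**n + 4.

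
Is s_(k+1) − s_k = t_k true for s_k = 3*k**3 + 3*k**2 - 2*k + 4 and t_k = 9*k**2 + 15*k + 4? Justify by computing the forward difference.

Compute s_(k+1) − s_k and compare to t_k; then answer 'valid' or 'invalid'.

Valid — Δs_k = t_k.

s_(k+1) = 3*k**3 + 12*k**2 + 13*k + 8
s_(k+1) − s_k = 9*k**2 + 15*k + 4
(s_(k+1) − s_k) − t_k = 0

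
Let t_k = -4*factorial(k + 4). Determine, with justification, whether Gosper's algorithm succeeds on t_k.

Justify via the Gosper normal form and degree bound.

No; the degree bound rules out any f.

t_(k+1)/t_k = k + 5.
Normal form (A,B,C) = (k + 5, 1, 1).
f must satisfy (k + 5)·f(k+1) − (1)·f(k) = 1.
Degrees (1,0,0) ⇒ d ≤ -1.
Negative degree bound (-1): no f exists, t_k not Gosper-summable.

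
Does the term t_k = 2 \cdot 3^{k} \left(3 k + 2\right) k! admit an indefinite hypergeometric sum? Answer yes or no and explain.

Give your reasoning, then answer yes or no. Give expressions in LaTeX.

Yes. s_k = 2 \cdot 3^{k} k!.

Ratio r(k) = 3*(k + 1)*(3*k + 5)/(3*k + 2).
Factor: A=3*k + 3; B=1; C=k + 2/3.
f must satisfy (3*k + 3)·f(k+1) − (1)·f(k) = k + 2/3.
Bound: deg f ≤ 0.
Solve for f: f(k) = 1/3 (degree 0 ≤ 0).
Then R = B(k−1)f/C = 1/(3*k + 2), so s_k = R(k)·t_k = 2*3**k*factorial(k).
Δs = 2*3**k*(3*k + 2)*factorial(k), as required.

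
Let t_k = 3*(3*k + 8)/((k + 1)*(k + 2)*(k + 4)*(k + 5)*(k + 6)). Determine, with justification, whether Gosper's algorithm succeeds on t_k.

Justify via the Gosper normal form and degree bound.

t_(k+1)/t_k = (k + 1)*(k + 4)*(3*k + 11)/((k + 3)*(k + 7)*(3*k + 8)).
So A=k + 1 and B=k + 7, with C=k**2 + 17*k/3 + 8.
Set up (k + 1)·f(k+1) − (k + 6)·f(k) − (k**2 + 17*k/3 + 8) = 0.
d = 5 from the (1,1,2) case.
Match coefficients ⇒ f(k) = k*(k + 2)*(k + 3)*(k**2 + 10*k + 29)/60.
Get s_k = R·t_k = 3*k*(k**2 + 10*k + 29)/(20*(k**3 + 10*k**2 + 29*k + 20)) with R(k) = B(k−1)f(k)/C(k) = k*(k + 2)*(k + 6)*(k**2 + 10*k + 29)/(20*(3*k + 8)).
Verify: 3*(3*k + 8)/(k**5 + 18*k**4 + 121*k**3 + 372*k**2 + 508*k + 240) matches t_k.

Yes. s_k = 3*k*(k**2 + 10*k + 29)/(20*(k**3 + 10*k**2 + 29*k + 20)).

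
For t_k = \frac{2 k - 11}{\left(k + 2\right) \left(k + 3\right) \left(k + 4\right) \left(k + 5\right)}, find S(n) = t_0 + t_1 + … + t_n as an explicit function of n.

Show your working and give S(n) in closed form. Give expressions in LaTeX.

S(n) = \frac{- n^{3} - 12 n^{2} - 55 n - 44}{8 \left(n^{3} + 12 n^{2} + 47 n + 60\right)}

r(k) = (k + 2)*(2*k - 9)/((k + 6)*(2*k - 11)) after simplifying.
A = k + 2, B = k + 6, C = k - 11/2.
Need (k + 2)·f(k+1) − (k + 5)·f(k) = k - 11/2.
Bound: deg f ≤ 3.
A polynomial solution: f(k) = -k*(k**2 + 9*k + 34)/16.
So s_k = (B(k−1)f/C)·t_k = (-k*(k + 5)*(k**2 + 9*k + 34)/(8*(2*k - 11)))·t_k = k*(-k**2 - 9*k - 34)/(8*(k + 2)*(k + 3)*(k + 4)).
Check: Δs_k = (2*k - 11)/(k**4 + 14*k**3 + 71*k**2 + 154*k + 120). ✓
Evaluate: s_(n+1) = (-n**3 - 12*n**2 - 55*n - 44)/(8*(n**3 + 12*n**2 + 47*n + 60)); subtract s_(0) = 0 ⇒ S(n) = (-n**3 - 12*n**2 - 55*n - 44)/(8*(n**3 + 12*n**2 + 47*n + 60)).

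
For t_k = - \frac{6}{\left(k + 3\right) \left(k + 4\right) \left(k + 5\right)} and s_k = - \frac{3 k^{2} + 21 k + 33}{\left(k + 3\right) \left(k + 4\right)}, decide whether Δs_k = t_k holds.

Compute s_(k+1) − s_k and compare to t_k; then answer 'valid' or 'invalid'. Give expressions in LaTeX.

s_(k+1) = 3*(-7*k - (k + 1)**2 - 18)/((k + 4)*(k + 5))
s_(k+1) − s_k = -6/(k**3 + 12*k**2 + 47*k + 60)
(s_(k+1) − s_k) − t_k = 0

Valid: the claim telescopes to t_k.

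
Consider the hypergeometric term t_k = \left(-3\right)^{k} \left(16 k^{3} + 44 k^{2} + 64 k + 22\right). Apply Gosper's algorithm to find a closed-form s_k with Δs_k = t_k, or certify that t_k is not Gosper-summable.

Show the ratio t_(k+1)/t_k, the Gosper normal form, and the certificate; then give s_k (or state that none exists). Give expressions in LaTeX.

The ratio is 3*(-8*k**3 - 46*k**2 - 100*k - 73)/(8*k**3 + 22*k**2 + 32*k + 11).
Take A(k)=-3, B(k)=1, C(k)=k**3 + 11*k**2/4 + 4*k + 11/8.
Solve (-3)·f(k+1) − (1)·f(k) = k**3 + 11*k**2/4 + 4*k + 11/8.
deg f ≤ 3 (via 0,0,3).
Solving with deg f ≤ 3: f(k) = -(2*k**3 + k**2 + 2*k - 1)/8.
So s_k = (B(k−1)f/C)·t_k = (-(2*k**3 + k**2 + 2*k - 1)/(8*k**3 + 22*k**2 + 32*k + 11))·t_k = 2*(-3)**k*(-2*k**3 - k**2 - 2*k + 1).
Verify: (-3)**k*(16*k**3 + 44*k**2 + 64*k + 22) matches t_k.

s_k = 2 \left(-3\right)^{k} \left(- 2 k^{3} - k^{2} - 2 k + 1\right)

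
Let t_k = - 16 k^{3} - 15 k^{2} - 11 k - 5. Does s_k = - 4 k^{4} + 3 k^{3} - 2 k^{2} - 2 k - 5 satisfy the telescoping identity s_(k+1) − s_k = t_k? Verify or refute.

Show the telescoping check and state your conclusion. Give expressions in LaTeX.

s_(k+1) = -4*k**4 - 13*k**3 - 17*k**2 - 13*k - 10
s_(k+1) − s_k = -16*k**3 - 15*k**2 - 11*k - 5
(s_(k+1) − s_k) − t_k = 0

valid; difference matches t_k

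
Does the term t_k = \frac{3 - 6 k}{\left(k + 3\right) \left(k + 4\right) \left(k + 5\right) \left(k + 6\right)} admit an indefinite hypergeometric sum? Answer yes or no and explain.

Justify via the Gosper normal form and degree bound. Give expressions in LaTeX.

Yes. s_k = - \frac{k \left(k^{2} + 12 k - 43\right)}{30 \left(k + 3\right) \left(k + 4\right) \left(k + 5\right)}.

Compute t_(k+1)/t_k: get (k + 3)*(2*k + 1)/((k + 7)*(2*k - 1)).
Gosper form: A/B · C(k+1)/C(k) with A=k + 3, B=k + 7, C=k - 1/2.
Solve (k + 3)·f(k+1) − (k + 6)·f(k) = k - 1/2.
From deg A=1, deg B=1, deg C=1: d=3.
A polynomial solution: f(k) = k*(k**2 + 12*k - 43)/180.
R(k) = B(k−1)·f(k)/C(k) = k*(k + 6)*(k**2 + 12*k - 43)/(90*(2*k - 1)); s_k = R·t_k = -k*(k**2 + 12*k - 43)/(30*(k + 3)*(k + 4)*(k + 5)).
Verify: 3*(1 - 2*k)/(k**4 + 18*k**3 + 119*k**2 + 342*k + 360) matches t_k.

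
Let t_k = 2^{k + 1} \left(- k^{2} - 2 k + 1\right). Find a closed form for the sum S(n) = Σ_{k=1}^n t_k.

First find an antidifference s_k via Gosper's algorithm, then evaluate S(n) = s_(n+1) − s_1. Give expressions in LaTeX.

Step 1: r(k) = 2*(k**2 + 4*k + 2)/(k**2 + 2*k - 1).
So A=2 and B=1, with C=k**2 + 2*k - 1.
Key eq: (2)·f(k+1) = (1)·f(k) + (k**2 + 2*k - 1).
From deg A=0, deg B=0, deg C=2: d=2.
A polynomial solution: f(k) = (k - 1)**2.
Certificate R = B(k−1)f/C = (k - 1)**2/(k**2 + 2*k - 1) gives s_k = 2**(k + 1)*(-k**2 + 2*k - 1).
Verify: 2**(k + 1)*(-k**2 - 2*k + 1) matches t_k.
Telescope: S(n) = s_(n+1) − s_(1) = -2**(n + 2)*n**2 − (0) = -2**(n + 2)*n**2.

S(n) = - 2^{n + 2} n^{2}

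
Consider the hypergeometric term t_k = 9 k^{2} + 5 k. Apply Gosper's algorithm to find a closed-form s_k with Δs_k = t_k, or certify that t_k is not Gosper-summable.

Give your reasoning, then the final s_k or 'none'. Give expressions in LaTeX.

s_k = k \left(3 k^{2} - 2 k - 1\right)

t_(k+1)/t_k = (9*k**2 + 23*k + 14)/(k*(9*k + 5)).
So A=1 and B=1, with C=k**2 + 5*k/9.
Set up (1)·f(k+1) − (1)·f(k) − (k**2 + 5*k/9) = 0.
d = 3 from the (0,0,2) case.
Solve for f: f(k) = k*(k - 1)*(3*k + 1)/9 (degree 3 ≤ 3).
R(k) = B(k−1)·f(k)/C(k) = (k - 1)*(3*k + 1)/(9*k + 5); s_k = R·t_k = k*(3*k**2 - 2*k - 1).
s_(k+1) − s_k = k*(9*k + 5) = t_k.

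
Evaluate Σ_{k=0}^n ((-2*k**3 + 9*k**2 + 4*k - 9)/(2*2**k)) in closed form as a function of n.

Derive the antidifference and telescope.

t_(k+1)/t_k = (2*k**3 - 3*k**2 - 16*k - 2)/(2*(2*k**3 - 9*k**2 - 4*k + 9)).
A = 1/2, B = 1, C = k**3 - 9*k**2/2 - 2*k + 9/2.
Set up (1/2)·f(k+1) − (1)·f(k) − (k**3 - 9*k**2/2 - 2*k + 9/2) = 0.
Degrees (0,0,3) ⇒ d ≤ 3.
Coefficient equations give f(k) = -(k - 2)*(2*k**2 + k - 2).
Then R = B(k−1)f/C = -2*(k - 2)*(2*k**2 + k - 2)/(2*k**3 - 9*k**2 - 4*k + 9), so s_k = R(k)·t_k = (2*k**3 - 3*k**2 - 4*k + 4)/2**k.
s_(k+1) − s_k = (-2*k**3 + 9*k**2 + 4*k - 9)/(2*2**k) = t_k.
Evaluate: s_(n+1) = 2**(-n - 1)*(2*n**3 + 3*n**2 - 4*n - 1); subtract s_(0) = 4 ⇒ S(n) = 2**(-n - 1)*(-2**(n + 3) + 2*n**3 + 3*n**2 - 4*n - 1).

S(n) = 2**(-n - 1)*(-2**(n + 3) + 2*n**3 + 3*n**2 - 4*n - 1)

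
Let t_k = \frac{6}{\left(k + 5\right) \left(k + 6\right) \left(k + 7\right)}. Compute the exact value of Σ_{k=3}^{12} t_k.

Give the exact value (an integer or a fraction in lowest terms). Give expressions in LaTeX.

r(k) = (k + 5)/(k + 8) after simplifying.
Gosper form: A/B · C(k+1)/C(k) with A=k + 5, B=k + 8, C=1.
Need (k + 5)·f(k+1) − (k + 7)·f(k) = 1.
Degrees (1,1,0) ⇒ d ≤ 2.
Coefficient equations give f(k) = k*(k + 11)/60.
Then R = B(k−1)f/C = k*(k + 7)*(k + 11)/60, so s_k = R(k)·t_k = k*(k + 11)/(10*(k + 5)*(k + 6)).
Verify: 6/(k**3 + 18*k**2 + 107*k + 210) matches t_k.
Telescoping: Σ = s_(13) − s_(3) = 26/285 − (7/120) = 5/152.

Σ = 5/152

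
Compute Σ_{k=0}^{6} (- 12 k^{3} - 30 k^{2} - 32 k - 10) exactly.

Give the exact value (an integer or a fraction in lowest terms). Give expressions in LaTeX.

Step 1: r(k) = (6*k**3 + 33*k**2 + 64*k + 42)/(6*k**3 + 15*k**2 + 16*k + 5).
Take A(k)=1, B(k)=1, C(k)=k**3 + 5*k**2/2 + 8*k/3 + 5/6.
f must satisfy (1)·f(k+1) − (1)·f(k) = k**3 + 5*k**2/2 + 8*k/3 + 5/6.
Bound: deg f ≤ 4.
Solve for f: f(k) = k*(3*k**3 + 4*k**2 + 4*k - 1)/12 (degree 4 ≤ 4).
Then R = B(k−1)f/C = k*(3*k**3 + 4*k**2 + 4*k - 1)/(2*(2*k + 1)*(3*k**2 + 6*k + 5)), so s_k = R(k)·t_k = k*(-3*k**3 - 4*k**2 - 4*k + 1).
Δs = -12*k**3 - 30*k**2 - 32*k - 10, as required.
Σ_(k=0)^(6) t_k = s_(7) − s_(0) = -8764 − (0) = -8764.

Σ = -8764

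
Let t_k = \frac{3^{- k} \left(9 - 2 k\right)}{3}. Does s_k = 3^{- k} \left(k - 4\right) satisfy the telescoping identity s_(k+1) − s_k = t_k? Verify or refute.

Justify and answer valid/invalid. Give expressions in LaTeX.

s_(k+1) = (k - 3)/(3*3**k)
s_(k+1) − s_k = (9 - 2*k)/(3*3**k)
(s_(k+1) − s_k) − t_k = 0

Valid: the claim telescopes to t_k.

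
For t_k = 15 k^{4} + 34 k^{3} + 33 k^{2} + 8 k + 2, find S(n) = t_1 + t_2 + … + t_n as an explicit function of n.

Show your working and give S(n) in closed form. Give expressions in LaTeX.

r(k) = (15*k**4 + 94*k**3 + 225*k**2 + 236*k + 92)/(15*k**4 + 34*k**3 + 33*k**2 + 8*k + 2) after simplifying.
Factor: A=1; B=1; C=k**4 + 34*k**3/15 + 11*k**2/5 + 8*k/15 + 2/15.
Need (1)·f(k+1) − (1)·f(k) = k**4 + 34*k**3/15 + 11*k**2/5 + 8*k/15 + 2/15.
From deg A=0, deg B=0, deg C=4: d=5.
Solve for f: f(k) = k*(3*k**4 + k**3 - k**2 - 4*k + 3)/15 (degree 5 ≤ 5).
R(k) = B(k−1)·f(k)/C(k) = k*(3*k**4 + k**3 - k**2 - 4*k + 3)/(15*k**4 + 34*k**3 + 33*k**2 + 8*k + 2); s_k = R·t_k = k*(3*k**4 + k**3 - k**2 - 4*k + 3).
Check: Δs_k = 15*k**4 + 34*k**3 + 33*k**2 + 8*k + 2. ✓
Σ_(k=1)^n t_k = s_(n+1) − s_(1) = (3*n**5 + 16*n**4 + 33*n**3 + 29*n**2 + 11*n + 2) − (2), i.e. n*(3*n**4 + 16*n**3 + 33*n**2 + 29*n + 11).

S(n) = n \left(3 n^{4} + 16 n^{3} + 33 n^{2} + 29 n + 11\right)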